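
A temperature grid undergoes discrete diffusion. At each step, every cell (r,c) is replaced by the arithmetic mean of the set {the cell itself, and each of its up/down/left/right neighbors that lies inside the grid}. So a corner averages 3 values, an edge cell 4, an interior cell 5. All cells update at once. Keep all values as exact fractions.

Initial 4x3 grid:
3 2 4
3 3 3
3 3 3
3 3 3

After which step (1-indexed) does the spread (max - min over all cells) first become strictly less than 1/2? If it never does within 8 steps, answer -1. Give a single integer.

Answer: 2

Derivation:
Step 1: max=13/4, min=8/3, spread=7/12
Step 2: max=37/12, min=43/15, spread=13/60
  -> spread < 1/2 first at step 2
Step 3: max=7301/2400, min=388/135, spread=3629/21600
Step 4: max=72469/24000, min=94799/32400, spread=60683/648000
Step 5: max=650189/216000, min=2850053/972000, spread=30319/388800
Step 6: max=19449233/6480000, min=171959047/58320000, spread=61681/1166400
Step 7: max=583030361/194400000, min=5168252299/1749600000, spread=1580419/34992000
Step 8: max=34924774099/11664000000, min=310794082391/104976000000, spread=7057769/209952000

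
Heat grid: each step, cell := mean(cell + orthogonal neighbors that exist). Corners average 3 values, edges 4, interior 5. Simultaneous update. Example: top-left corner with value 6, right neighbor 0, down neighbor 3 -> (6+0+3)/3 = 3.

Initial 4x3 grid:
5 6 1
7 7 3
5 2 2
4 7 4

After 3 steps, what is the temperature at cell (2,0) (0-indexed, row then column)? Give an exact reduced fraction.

Step 1: cell (2,0) = 9/2
Step 2: cell (2,0) = 613/120
Step 3: cell (2,0) = 8729/1800
Full grid after step 3:
  755/144 67867/14400 1747/432
  1559/300 27203/6000 14233/3600
  8729/1800 26893/6000 13783/3600
  10391/2160 62357/14400 8741/2160

Answer: 8729/1800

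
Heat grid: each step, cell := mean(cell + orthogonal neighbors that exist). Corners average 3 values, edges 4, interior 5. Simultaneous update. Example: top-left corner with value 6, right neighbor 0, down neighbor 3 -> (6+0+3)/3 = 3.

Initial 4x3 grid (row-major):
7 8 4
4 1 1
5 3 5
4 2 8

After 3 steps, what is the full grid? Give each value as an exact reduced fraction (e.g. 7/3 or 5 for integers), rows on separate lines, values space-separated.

Answer: 10409/2160 7969/1800 1123/270
30941/7200 24583/6000 3427/900
28921/7200 11489/3000 4741/1200
4241/1080 58757/14400 2959/720

Derivation:
After step 1:
  19/3 5 13/3
  17/4 17/5 11/4
  4 16/5 17/4
  11/3 17/4 5
After step 2:
  187/36 143/30 145/36
  1079/240 93/25 221/60
  907/240 191/50 19/5
  143/36 967/240 9/2
After step 3:
  10409/2160 7969/1800 1123/270
  30941/7200 24583/6000 3427/900
  28921/7200 11489/3000 4741/1200
  4241/1080 58757/14400 2959/720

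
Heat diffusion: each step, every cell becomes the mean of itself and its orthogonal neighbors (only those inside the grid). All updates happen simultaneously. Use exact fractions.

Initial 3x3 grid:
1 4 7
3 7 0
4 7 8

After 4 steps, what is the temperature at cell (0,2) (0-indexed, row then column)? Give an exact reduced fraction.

Step 1: cell (0,2) = 11/3
Step 2: cell (0,2) = 167/36
Step 3: cell (0,2) = 9397/2160
Step 4: cell (0,2) = 587099/129600
Full grid after step 4:
  268537/64800 3644333/864000 587099/129600
  3722333/864000 92897/20000 2038979/432000
  611699/129600 2091479/432000 54877/10800

Answer: 587099/129600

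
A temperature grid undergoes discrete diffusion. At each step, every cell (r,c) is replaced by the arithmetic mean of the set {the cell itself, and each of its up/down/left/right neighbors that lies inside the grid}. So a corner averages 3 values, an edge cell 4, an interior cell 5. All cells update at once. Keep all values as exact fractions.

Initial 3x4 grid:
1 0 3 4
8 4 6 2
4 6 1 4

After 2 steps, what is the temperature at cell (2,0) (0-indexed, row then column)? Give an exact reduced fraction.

Step 1: cell (2,0) = 6
Step 2: cell (2,0) = 14/3
Full grid after step 2:
  37/12 261/80 229/80 41/12
  361/80 18/5 39/10 47/15
  14/3 47/10 203/60 127/36

Answer: 14/3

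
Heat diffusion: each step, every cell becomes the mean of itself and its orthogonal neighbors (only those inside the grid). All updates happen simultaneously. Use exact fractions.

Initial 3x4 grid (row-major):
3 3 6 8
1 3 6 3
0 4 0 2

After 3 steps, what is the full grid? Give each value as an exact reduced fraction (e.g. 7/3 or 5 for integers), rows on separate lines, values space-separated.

After step 1:
  7/3 15/4 23/4 17/3
  7/4 17/5 18/5 19/4
  5/3 7/4 3 5/3
After step 2:
  47/18 457/120 563/120 97/18
  183/80 57/20 41/10 941/240
  31/18 589/240 601/240 113/36
After step 3:
  6269/2160 2513/720 1619/360 10081/2160
  2273/960 31/10 271/75 2383/576
  2327/1080 3431/1440 4391/1440 3443/1080

Answer: 6269/2160 2513/720 1619/360 10081/2160
2273/960 31/10 271/75 2383/576
2327/1080 3431/1440 4391/1440 3443/1080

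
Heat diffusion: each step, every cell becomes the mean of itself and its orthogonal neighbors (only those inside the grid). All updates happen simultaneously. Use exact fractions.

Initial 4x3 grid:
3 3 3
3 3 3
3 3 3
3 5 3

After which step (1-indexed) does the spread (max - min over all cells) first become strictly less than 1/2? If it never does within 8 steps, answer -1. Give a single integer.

Answer: 3

Derivation:
Step 1: max=11/3, min=3, spread=2/3
Step 2: max=427/120, min=3, spread=67/120
Step 3: max=3677/1080, min=3, spread=437/1080
  -> spread < 1/2 first at step 3
Step 4: max=1453531/432000, min=1509/500, spread=29951/86400
Step 5: max=12879821/3888000, min=10283/3375, spread=206761/777600
Step 6: max=5121795571/1555200000, min=8265671/2700000, spread=14430763/62208000
Step 7: max=305043741689/93312000000, min=665652727/216000000, spread=139854109/746496000
Step 8: max=18218631890251/5598720000000, min=60171228977/19440000000, spread=7114543559/44789760000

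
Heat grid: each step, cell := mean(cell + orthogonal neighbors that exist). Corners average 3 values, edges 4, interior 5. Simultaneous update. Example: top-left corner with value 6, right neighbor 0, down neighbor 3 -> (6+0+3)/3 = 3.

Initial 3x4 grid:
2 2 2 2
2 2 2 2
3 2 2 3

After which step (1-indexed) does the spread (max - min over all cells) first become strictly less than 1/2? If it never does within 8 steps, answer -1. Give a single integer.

Step 1: max=7/3, min=2, spread=1/3
  -> spread < 1/2 first at step 1
Step 2: max=41/18, min=2, spread=5/18
Step 3: max=955/432, min=491/240, spread=89/540
Step 4: max=56687/25920, min=7451/3600, spread=15199/129600
Step 5: max=3371713/1555200, min=25063/12000, spread=617741/7776000
Step 6: max=83881393/38880000, min=27227131/12960000, spread=55/972
Step 7: max=5015843387/2332800000, min=1640393629/777600000, spread=7573/186624
Step 8: max=300188778133/139968000000, min=32901739237/15552000000, spread=32585/1119744

Answer: 1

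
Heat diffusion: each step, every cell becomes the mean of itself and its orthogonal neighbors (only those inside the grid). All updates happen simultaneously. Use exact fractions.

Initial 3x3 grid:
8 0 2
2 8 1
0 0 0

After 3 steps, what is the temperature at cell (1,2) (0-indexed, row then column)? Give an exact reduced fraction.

Step 1: cell (1,2) = 11/4
Step 2: cell (1,2) = 377/240
Step 3: cell (1,2) = 33139/14400
Full grid after step 3:
  859/270 23057/7200 1699/720
  2473/800 13793/6000 33139/14400
  2291/1080 643/300 3287/2160

Answer: 33139/14400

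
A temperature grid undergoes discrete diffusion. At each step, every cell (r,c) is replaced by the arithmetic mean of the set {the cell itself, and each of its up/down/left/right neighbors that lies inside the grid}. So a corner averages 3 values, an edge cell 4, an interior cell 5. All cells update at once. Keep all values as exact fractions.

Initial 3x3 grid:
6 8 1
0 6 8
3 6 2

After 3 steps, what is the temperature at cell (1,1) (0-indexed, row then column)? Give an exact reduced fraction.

Answer: 14357/3000

Derivation:
Step 1: cell (1,1) = 28/5
Step 2: cell (1,1) = 231/50
Step 3: cell (1,1) = 14357/3000
Full grid after step 3:
  2539/540 70297/14400 5603/1080
  61547/14400 14357/3000 23399/4800
  187/45 62797/14400 5173/1080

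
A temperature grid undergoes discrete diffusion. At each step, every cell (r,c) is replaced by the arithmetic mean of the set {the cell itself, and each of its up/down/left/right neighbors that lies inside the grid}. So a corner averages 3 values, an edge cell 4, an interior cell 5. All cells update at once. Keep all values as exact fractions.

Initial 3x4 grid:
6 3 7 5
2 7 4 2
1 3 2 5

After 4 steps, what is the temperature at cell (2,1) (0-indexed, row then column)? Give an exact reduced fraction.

Step 1: cell (2,1) = 13/4
Step 2: cell (2,1) = 251/80
Step 3: cell (2,1) = 8399/2400
Step 4: cell (2,1) = 84761/24000
Full grid after step 4:
  67093/16200 114653/27000 118973/27000 35009/8100
  403967/108000 714037/180000 723337/180000 881269/216000
  75499/21600 84761/24000 268303/72000 81149/21600

Answer: 84761/24000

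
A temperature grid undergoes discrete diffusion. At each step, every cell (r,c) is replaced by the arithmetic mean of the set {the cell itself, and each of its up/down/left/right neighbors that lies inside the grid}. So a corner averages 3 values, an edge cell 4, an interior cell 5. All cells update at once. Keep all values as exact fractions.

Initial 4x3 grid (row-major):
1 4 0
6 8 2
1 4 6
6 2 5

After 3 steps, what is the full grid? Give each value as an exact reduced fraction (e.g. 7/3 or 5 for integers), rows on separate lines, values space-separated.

After step 1:
  11/3 13/4 2
  4 24/5 4
  17/4 21/5 17/4
  3 17/4 13/3
After step 2:
  131/36 823/240 37/12
  1003/240 81/20 301/80
  309/80 87/20 1007/240
  23/6 947/240 77/18
After step 3:
  4049/1080 2045/576 137/40
  5663/1440 949/240 1811/480
  649/160 4897/1200 5971/1440
  1397/360 11813/2880 4471/1080

Answer: 4049/1080 2045/576 137/40
5663/1440 949/240 1811/480
649/160 4897/1200 5971/1440
1397/360 11813/2880 4471/1080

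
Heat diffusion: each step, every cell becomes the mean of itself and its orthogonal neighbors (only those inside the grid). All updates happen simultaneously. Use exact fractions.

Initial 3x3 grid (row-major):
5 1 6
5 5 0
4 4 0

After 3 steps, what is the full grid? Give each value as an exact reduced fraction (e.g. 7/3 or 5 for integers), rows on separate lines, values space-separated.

After step 1:
  11/3 17/4 7/3
  19/4 3 11/4
  13/3 13/4 4/3
After step 2:
  38/9 53/16 28/9
  63/16 18/5 113/48
  37/9 143/48 22/9
After step 3:
  413/108 3419/960 79/27
  3809/960 971/300 8287/2880
  397/108 9457/2880 70/27

Answer: 413/108 3419/960 79/27
3809/960 971/300 8287/2880
397/108 9457/2880 70/27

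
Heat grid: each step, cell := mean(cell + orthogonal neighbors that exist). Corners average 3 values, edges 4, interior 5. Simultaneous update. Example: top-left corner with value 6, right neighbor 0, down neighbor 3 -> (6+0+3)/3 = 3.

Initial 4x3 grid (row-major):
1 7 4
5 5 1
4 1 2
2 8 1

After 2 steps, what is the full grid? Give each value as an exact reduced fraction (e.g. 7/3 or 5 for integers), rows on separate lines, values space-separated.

After step 1:
  13/3 17/4 4
  15/4 19/5 3
  3 4 5/4
  14/3 3 11/3
After step 2:
  37/9 983/240 15/4
  893/240 94/25 241/80
  185/48 301/100 143/48
  32/9 23/6 95/36

Answer: 37/9 983/240 15/4
893/240 94/25 241/80
185/48 301/100 143/48
32/9 23/6 95/36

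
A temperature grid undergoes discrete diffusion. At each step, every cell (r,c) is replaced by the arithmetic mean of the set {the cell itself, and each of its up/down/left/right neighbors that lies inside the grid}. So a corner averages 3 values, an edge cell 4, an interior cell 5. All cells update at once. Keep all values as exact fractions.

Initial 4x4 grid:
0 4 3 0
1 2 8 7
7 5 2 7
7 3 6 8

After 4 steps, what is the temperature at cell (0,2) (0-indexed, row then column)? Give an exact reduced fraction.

Answer: 81821/21600

Derivation:
Step 1: cell (0,2) = 15/4
Step 2: cell (0,2) = 103/30
Step 3: cell (0,2) = 547/144
Step 4: cell (0,2) = 81821/21600
Full grid after step 4:
  97391/32400 360353/108000 81821/21600 5557/1296
  24023/6750 67309/18000 395011/90000 50539/10800
  14251/3375 413039/90000 147659/30000 32087/6000
  154817/32400 532067/108000 193777/36000 59813/10800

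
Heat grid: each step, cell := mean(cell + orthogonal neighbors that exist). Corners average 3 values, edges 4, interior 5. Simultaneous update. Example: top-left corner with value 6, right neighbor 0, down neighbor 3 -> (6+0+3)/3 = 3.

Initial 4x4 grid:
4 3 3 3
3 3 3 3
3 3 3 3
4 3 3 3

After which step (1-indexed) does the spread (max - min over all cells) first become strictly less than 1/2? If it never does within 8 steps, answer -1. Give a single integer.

Step 1: max=10/3, min=3, spread=1/3
  -> spread < 1/2 first at step 1
Step 2: max=59/18, min=3, spread=5/18
Step 3: max=1387/432, min=3, spread=91/432
Step 4: max=41281/12960, min=226/75, spread=11141/64800
Step 5: max=410329/129600, min=108869/36000, spread=92003/648000
Step 6: max=61314857/19440000, min=136567/45000, spread=2317913/19440000
Step 7: max=1833758273/583200000, min=31559/10368, spread=58564523/583200000
Step 8: max=54869526581/17496000000, min=1483138993/486000000, spread=1476522833/17496000000

Answer: 1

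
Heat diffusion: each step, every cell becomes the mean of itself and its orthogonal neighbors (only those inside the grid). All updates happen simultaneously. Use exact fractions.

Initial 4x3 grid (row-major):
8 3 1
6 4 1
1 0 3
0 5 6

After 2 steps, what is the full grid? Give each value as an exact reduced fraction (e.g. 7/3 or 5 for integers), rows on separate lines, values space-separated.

After step 1:
  17/3 4 5/3
  19/4 14/5 9/4
  7/4 13/5 5/2
  2 11/4 14/3
After step 2:
  173/36 53/15 95/36
  449/120 82/25 553/240
  111/40 62/25 721/240
  13/6 721/240 119/36

Answer: 173/36 53/15 95/36
449/120 82/25 553/240
111/40 62/25 721/240
13/6 721/240 119/36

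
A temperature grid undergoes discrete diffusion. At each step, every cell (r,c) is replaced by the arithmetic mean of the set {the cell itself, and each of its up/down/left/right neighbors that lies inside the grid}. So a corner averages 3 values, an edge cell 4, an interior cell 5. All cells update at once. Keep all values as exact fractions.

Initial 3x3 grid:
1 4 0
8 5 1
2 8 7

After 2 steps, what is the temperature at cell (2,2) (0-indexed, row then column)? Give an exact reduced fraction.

Answer: 169/36

Derivation:
Step 1: cell (2,2) = 16/3
Step 2: cell (2,2) = 169/36
Full grid after step 2:
  65/18 137/40 89/36
  293/60 409/100 309/80
  31/6 661/120 169/36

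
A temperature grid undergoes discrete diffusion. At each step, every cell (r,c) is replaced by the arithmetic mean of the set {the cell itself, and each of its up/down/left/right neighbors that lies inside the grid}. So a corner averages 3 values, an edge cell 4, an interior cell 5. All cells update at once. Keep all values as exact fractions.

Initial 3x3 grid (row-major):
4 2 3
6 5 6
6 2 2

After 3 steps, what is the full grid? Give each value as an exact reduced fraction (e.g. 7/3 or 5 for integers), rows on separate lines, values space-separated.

After step 1:
  4 7/2 11/3
  21/4 21/5 4
  14/3 15/4 10/3
After step 2:
  17/4 461/120 67/18
  1087/240 207/50 19/5
  41/9 319/80 133/36
After step 3:
  3029/720 28717/7200 4091/1080
  62909/14400 12179/3000 4607/1200
  2353/540 6551/1600 8267/2160

Answer: 3029/720 28717/7200 4091/1080
62909/14400 12179/3000 4607/1200
2353/540 6551/1600 8267/2160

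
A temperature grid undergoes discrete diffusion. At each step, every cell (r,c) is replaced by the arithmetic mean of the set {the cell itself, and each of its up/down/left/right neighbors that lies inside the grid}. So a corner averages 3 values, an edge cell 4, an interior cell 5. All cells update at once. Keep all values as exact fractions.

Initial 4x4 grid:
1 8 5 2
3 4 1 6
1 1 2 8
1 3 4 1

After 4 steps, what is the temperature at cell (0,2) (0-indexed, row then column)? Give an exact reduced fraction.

Step 1: cell (0,2) = 4
Step 2: cell (0,2) = 493/120
Step 3: cell (0,2) = 14371/3600
Step 4: cell (0,2) = 418297/108000
Full grid after step 4:
  72209/21600 129467/36000 418297/108000 32749/8100
  70783/24000 192503/60000 163421/45000 419227/108000
  104267/43200 247229/90000 585881/180000 15787/4320
  71189/32400 107339/43200 132619/43200 44707/12960

Answer: 418297/108000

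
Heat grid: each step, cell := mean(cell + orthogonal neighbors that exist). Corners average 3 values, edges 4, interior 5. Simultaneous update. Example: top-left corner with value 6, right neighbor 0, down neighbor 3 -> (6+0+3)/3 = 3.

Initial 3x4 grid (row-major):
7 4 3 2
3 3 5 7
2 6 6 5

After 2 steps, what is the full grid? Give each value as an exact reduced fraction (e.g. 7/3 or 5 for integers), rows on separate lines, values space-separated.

Answer: 38/9 997/240 331/80 49/12
977/240 17/4 91/20 391/80
35/9 1057/240 411/80 65/12

Derivation:
After step 1:
  14/3 17/4 7/2 4
  15/4 21/5 24/5 19/4
  11/3 17/4 11/2 6
After step 2:
  38/9 997/240 331/80 49/12
  977/240 17/4 91/20 391/80
  35/9 1057/240 411/80 65/12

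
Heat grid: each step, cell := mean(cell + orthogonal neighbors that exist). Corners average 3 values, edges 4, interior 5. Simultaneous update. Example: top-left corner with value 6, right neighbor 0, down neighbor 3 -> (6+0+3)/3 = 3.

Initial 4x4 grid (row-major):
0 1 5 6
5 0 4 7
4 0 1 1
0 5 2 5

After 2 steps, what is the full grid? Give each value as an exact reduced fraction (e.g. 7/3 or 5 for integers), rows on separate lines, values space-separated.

After step 1:
  2 3/2 4 6
  9/4 2 17/5 9/2
  9/4 2 8/5 7/2
  3 7/4 13/4 8/3
After step 2:
  23/12 19/8 149/40 29/6
  17/8 223/100 31/10 87/20
  19/8 48/25 11/4 46/15
  7/3 5/2 139/60 113/36

Answer: 23/12 19/8 149/40 29/6
17/8 223/100 31/10 87/20
19/8 48/25 11/4 46/15
7/3 5/2 139/60 113/36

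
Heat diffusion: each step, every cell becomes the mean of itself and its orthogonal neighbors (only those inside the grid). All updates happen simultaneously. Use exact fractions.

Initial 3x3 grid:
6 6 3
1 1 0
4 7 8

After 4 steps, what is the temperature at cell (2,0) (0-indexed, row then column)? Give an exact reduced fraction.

Answer: 4223/1080

Derivation:
Step 1: cell (2,0) = 4
Step 2: cell (2,0) = 4
Step 3: cell (2,0) = 71/18
Step 4: cell (2,0) = 4223/1080
Full grid after step 4:
  11839/3240 155491/43200 859/240
  162391/43200 67517/18000 2979/800
  4223/1080 56597/14400 8471/2160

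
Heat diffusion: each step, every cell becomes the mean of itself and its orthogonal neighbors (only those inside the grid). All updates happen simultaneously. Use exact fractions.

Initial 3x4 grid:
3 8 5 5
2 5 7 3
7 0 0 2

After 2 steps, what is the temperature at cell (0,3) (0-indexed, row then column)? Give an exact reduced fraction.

Answer: 89/18

Derivation:
Step 1: cell (0,3) = 13/3
Step 2: cell (0,3) = 89/18
Full grid after step 2:
  83/18 607/120 119/24 89/18
  959/240 209/50 423/100 57/16
  41/12 253/80 131/48 49/18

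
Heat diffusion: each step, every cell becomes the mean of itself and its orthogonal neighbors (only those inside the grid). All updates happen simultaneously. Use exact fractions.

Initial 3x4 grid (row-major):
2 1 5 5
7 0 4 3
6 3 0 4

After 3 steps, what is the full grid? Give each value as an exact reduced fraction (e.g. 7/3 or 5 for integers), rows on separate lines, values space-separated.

After step 1:
  10/3 2 15/4 13/3
  15/4 3 12/5 4
  16/3 9/4 11/4 7/3
After step 2:
  109/36 145/48 749/240 145/36
  185/48 67/25 159/50 49/15
  34/9 10/3 73/30 109/36
After step 3:
  713/216 21329/7200 24029/7200 7499/2160
  48023/14400 9641/3000 17617/6000 1519/450
  1579/432 5501/1800 10777/3600 1571/540

Answer: 713/216 21329/7200 24029/7200 7499/2160
48023/14400 9641/3000 17617/6000 1519/450
1579/432 5501/1800 10777/3600 1571/540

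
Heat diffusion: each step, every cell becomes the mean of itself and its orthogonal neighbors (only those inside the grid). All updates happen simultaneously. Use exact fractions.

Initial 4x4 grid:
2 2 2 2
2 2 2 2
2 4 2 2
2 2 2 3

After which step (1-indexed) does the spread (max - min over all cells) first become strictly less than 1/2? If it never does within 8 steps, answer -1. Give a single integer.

Answer: 2

Derivation:
Step 1: max=5/2, min=2, spread=1/2
Step 2: max=61/25, min=2, spread=11/25
  -> spread < 1/2 first at step 2
Step 3: max=5659/2400, min=97/48, spread=809/2400
Step 4: max=50009/21600, min=14887/7200, spread=1337/5400
Step 5: max=4979503/2160000, min=150167/72000, spread=474493/2160000
Step 6: max=44451653/19440000, min=2736799/1296000, spread=849917/4860000
Step 7: max=4420817359/1944000000, min=82630697/38880000, spread=1190463/8000000
Step 8: max=39600801509/17496000000, min=4160056969/1944000000, spread=540072197/4374000000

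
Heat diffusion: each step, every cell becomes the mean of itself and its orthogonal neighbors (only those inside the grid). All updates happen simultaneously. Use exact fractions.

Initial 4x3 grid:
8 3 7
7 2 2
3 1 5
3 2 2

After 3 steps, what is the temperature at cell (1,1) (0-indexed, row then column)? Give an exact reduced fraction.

Step 1: cell (1,1) = 3
Step 2: cell (1,1) = 98/25
Step 3: cell (1,1) = 1889/500
Full grid after step 3:
  341/72 2713/600 293/72
  1707/400 1889/500 1099/300
  11933/3600 2351/750 581/200
  3143/1080 4729/1800 971/360

Answer: 1889/500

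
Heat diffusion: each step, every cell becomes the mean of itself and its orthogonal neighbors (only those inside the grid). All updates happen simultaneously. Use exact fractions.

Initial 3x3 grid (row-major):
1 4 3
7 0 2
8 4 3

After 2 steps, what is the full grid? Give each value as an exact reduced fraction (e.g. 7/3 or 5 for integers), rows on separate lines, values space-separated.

Answer: 10/3 31/10 7/3
133/30 303/100 57/20
169/36 989/240 35/12

Derivation:
After step 1:
  4 2 3
  4 17/5 2
  19/3 15/4 3
After step 2:
  10/3 31/10 7/3
  133/30 303/100 57/20
  169/36 989/240 35/12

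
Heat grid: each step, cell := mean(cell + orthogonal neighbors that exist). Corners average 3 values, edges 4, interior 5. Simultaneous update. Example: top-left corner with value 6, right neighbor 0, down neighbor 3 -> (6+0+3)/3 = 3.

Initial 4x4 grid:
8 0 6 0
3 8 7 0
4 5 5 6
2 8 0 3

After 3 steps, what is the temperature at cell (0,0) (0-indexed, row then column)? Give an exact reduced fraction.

Answer: 2449/540

Derivation:
Step 1: cell (0,0) = 11/3
Step 2: cell (0,0) = 179/36
Step 3: cell (0,0) = 2449/540
Full grid after step 3:
  2449/540 33523/7200 3051/800 1237/360
  35533/7200 3407/750 869/200 8453/2400
  32077/7200 7243/1500 4151/1000 3047/800
  122/27 30427/7200 9961/2400 437/120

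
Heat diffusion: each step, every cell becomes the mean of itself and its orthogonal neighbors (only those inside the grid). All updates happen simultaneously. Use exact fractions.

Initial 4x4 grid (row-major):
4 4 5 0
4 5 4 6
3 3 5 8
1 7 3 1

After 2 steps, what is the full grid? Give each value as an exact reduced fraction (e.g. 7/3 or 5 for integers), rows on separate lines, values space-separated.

After step 1:
  4 9/2 13/4 11/3
  4 4 5 9/2
  11/4 23/5 23/5 5
  11/3 7/2 4 4
After step 2:
  25/6 63/16 197/48 137/36
  59/16 221/50 427/100 109/24
  901/240 389/100 116/25 181/40
  119/36 473/120 161/40 13/3

Answer: 25/6 63/16 197/48 137/36
59/16 221/50 427/100 109/24
901/240 389/100 116/25 181/40
119/36 473/120 161/40 13/3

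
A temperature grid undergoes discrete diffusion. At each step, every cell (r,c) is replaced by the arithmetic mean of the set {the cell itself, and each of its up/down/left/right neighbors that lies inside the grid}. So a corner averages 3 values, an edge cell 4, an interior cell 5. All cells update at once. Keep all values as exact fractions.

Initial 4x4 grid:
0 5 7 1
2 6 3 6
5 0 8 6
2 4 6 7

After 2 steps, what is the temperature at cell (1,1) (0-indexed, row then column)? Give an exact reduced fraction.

Step 1: cell (1,1) = 16/5
Step 2: cell (1,1) = 431/100
Full grid after step 2:
  121/36 421/120 115/24 38/9
  331/120 431/100 109/25 257/48
  413/120 353/100 141/25 1301/240
  107/36 1051/240 1211/240 58/9

Answer: 431/100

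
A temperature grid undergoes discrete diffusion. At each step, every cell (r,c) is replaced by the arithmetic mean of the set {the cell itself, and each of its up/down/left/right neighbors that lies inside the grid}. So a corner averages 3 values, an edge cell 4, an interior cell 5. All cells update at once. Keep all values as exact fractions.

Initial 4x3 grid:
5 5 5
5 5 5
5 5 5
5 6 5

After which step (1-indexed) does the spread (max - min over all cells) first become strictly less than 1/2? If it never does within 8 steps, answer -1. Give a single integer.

Step 1: max=16/3, min=5, spread=1/3
  -> spread < 1/2 first at step 1
Step 2: max=1267/240, min=5, spread=67/240
Step 3: max=11237/2160, min=5, spread=437/2160
Step 4: max=4477531/864000, min=5009/1000, spread=29951/172800
Step 5: max=40095821/7776000, min=16954/3375, spread=206761/1555200
Step 6: max=16008195571/3110400000, min=27165671/5400000, spread=14430763/124416000
Step 7: max=958227741689/186624000000, min=2177652727/432000000, spread=139854109/1492992000
Step 8: max=57409671890251/11197440000000, min=196251228977/38880000000, spread=7114543559/89579520000

Answer: 1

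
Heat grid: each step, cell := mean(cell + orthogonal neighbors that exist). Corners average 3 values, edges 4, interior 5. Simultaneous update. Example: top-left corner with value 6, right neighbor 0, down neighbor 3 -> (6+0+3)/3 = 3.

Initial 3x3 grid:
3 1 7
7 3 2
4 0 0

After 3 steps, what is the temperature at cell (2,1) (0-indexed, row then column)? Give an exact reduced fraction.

Answer: 36787/14400

Derivation:
Step 1: cell (2,1) = 7/4
Step 2: cell (2,1) = 521/240
Step 3: cell (2,1) = 36787/14400
Full grid after step 3:
  7651/2160 8027/2400 3223/1080
  48937/14400 8647/3000 3151/1200
  1609/540 36787/14400 4591/2160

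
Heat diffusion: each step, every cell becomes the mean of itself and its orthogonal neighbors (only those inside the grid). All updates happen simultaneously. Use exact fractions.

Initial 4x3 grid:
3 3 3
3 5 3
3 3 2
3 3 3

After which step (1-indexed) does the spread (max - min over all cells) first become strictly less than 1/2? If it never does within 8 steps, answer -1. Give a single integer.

Step 1: max=7/2, min=8/3, spread=5/6
Step 2: max=337/100, min=101/36, spread=127/225
Step 3: max=7907/2400, min=1573/540, spread=8243/21600
  -> spread < 1/2 first at step 3
Step 4: max=70787/21600, min=47839/16200, spread=4201/12960
Step 5: max=4201903/1296000, min=2917811/972000, spread=186893/777600
Step 6: max=251096117/77760000, min=176384269/58320000, spread=1910051/9331200
Step 7: max=14972028703/4665600000, min=10666023971/3499200000, spread=90079609/559872000
Step 8: max=894748663277/279936000000, min=643053658489/209952000000, spread=896250847/6718464000

Answer: 3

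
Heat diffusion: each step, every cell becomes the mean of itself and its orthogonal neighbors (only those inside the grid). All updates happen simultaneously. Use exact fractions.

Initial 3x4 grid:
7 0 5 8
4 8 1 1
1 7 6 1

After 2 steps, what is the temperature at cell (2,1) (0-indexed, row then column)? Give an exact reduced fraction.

Step 1: cell (2,1) = 11/2
Step 2: cell (2,1) = 69/16
Full grid after step 2:
  41/9 97/24 521/120 131/36
  25/6 237/50 91/25 857/240
  29/6 69/16 967/240 55/18

Answer: 69/16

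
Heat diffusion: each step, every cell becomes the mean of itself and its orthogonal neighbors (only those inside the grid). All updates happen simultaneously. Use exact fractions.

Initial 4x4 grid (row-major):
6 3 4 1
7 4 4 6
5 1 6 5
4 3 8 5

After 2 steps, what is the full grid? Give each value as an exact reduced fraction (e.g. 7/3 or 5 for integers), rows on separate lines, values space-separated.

After step 1:
  16/3 17/4 3 11/3
  11/2 19/5 24/5 4
  17/4 19/5 24/5 11/2
  4 4 11/2 6
After step 2:
  181/36 983/240 943/240 32/9
  1133/240 443/100 102/25 539/120
  351/80 413/100 122/25 203/40
  49/12 173/40 203/40 17/3

Answer: 181/36 983/240 943/240 32/9
1133/240 443/100 102/25 539/120
351/80 413/100 122/25 203/40
49/12 173/40 203/40 17/3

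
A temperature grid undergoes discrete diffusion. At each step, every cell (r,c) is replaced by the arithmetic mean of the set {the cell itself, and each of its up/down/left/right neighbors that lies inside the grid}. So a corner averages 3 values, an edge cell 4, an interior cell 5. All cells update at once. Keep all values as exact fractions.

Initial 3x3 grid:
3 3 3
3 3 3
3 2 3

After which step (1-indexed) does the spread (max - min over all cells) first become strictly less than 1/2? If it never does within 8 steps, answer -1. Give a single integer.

Answer: 1

Derivation:
Step 1: max=3, min=8/3, spread=1/3
  -> spread < 1/2 first at step 1
Step 2: max=3, min=653/240, spread=67/240
Step 3: max=593/200, min=6043/2160, spread=1807/10800
Step 4: max=15839/5400, min=2434037/864000, spread=33401/288000
Step 5: max=1576609/540000, min=22098067/7776000, spread=3025513/38880000
Step 6: max=83644051/28800000, min=8866273133/3110400000, spread=53531/995328
Step 7: max=22536883949/7776000000, min=533839074151/186624000000, spread=450953/11943936
Step 8: max=2698351389481/933120000000, min=32083416439397/11197440000000, spread=3799043/143327232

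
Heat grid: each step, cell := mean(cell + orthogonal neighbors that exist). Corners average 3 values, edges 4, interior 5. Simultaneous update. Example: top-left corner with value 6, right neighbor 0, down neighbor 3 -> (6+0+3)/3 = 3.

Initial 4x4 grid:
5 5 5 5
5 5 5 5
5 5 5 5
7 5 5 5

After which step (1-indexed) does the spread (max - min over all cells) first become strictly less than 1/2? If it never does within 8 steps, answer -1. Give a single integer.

Step 1: max=17/3, min=5, spread=2/3
Step 2: max=50/9, min=5, spread=5/9
Step 3: max=581/108, min=5, spread=41/108
  -> spread < 1/2 first at step 3
Step 4: max=17243/3240, min=5, spread=1043/3240
Step 5: max=511553/97200, min=5, spread=25553/97200
Step 6: max=15251459/2916000, min=45079/9000, spread=645863/2916000
Step 7: max=455041691/87480000, min=300971/60000, spread=16225973/87480000
Step 8: max=13599477983/2624400000, min=135701/27000, spread=409340783/2624400000

Answer: 3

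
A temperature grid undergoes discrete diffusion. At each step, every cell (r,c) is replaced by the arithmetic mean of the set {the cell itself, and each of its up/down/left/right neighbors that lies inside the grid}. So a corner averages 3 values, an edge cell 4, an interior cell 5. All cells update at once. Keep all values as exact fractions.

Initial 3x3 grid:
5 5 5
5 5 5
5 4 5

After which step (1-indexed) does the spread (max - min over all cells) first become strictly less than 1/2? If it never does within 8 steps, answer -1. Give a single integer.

Answer: 1

Derivation:
Step 1: max=5, min=14/3, spread=1/3
  -> spread < 1/2 first at step 1
Step 2: max=5, min=1133/240, spread=67/240
Step 3: max=993/200, min=10363/2160, spread=1807/10800
Step 4: max=26639/5400, min=4162037/864000, spread=33401/288000
Step 5: max=2656609/540000, min=37650067/7776000, spread=3025513/38880000
Step 6: max=141244051/28800000, min=15087073133/3110400000, spread=53531/995328
Step 7: max=38088883949/7776000000, min=907087074151/186624000000, spread=450953/11943936
Step 8: max=4564591389481/933120000000, min=54478296439397/11197440000000, spread=3799043/143327232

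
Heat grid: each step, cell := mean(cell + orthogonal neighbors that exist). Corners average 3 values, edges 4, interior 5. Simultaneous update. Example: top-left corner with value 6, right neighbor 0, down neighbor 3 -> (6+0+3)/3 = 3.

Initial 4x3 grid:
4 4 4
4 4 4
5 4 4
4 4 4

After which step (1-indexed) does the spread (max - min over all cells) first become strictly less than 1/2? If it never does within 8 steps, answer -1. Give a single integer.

Step 1: max=13/3, min=4, spread=1/3
  -> spread < 1/2 first at step 1
Step 2: max=511/120, min=4, spread=31/120
Step 3: max=4531/1080, min=4, spread=211/1080
Step 4: max=448897/108000, min=7247/1800, spread=14077/108000
Step 5: max=4028407/972000, min=435683/108000, spread=5363/48600
Step 6: max=120380809/29160000, min=242869/60000, spread=93859/1166400
Step 7: max=7208674481/1749600000, min=394136467/97200000, spread=4568723/69984000
Step 8: max=431684435629/104976000000, min=11845618889/2916000000, spread=8387449/167961600

Answer: 1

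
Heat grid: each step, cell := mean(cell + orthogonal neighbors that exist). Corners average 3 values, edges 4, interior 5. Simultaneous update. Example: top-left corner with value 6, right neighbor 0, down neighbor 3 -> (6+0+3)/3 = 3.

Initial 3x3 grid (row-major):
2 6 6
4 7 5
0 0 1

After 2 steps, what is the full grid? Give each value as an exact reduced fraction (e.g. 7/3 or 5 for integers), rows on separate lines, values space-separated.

After step 1:
  4 21/4 17/3
  13/4 22/5 19/4
  4/3 2 2
After step 2:
  25/6 1159/240 47/9
  779/240 393/100 1009/240
  79/36 73/30 35/12

Answer: 25/6 1159/240 47/9
779/240 393/100 1009/240
79/36 73/30 35/12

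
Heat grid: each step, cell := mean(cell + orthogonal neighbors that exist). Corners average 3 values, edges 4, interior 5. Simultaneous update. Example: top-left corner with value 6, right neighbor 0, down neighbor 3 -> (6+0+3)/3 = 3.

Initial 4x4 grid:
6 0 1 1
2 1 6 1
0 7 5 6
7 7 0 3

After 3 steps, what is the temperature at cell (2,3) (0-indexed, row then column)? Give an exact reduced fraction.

Step 1: cell (2,3) = 15/4
Step 2: cell (2,3) = 301/80
Step 3: cell (2,3) = 2769/800
Full grid after step 3:
  5617/2160 1723/720 2953/1200 1651/720
  4289/1440 19027/6000 5857/2000 7171/2400
  5633/1440 22879/6000 7717/2000 2769/800
  1841/432 3151/720 4781/1200 917/240

Answer: 2769/800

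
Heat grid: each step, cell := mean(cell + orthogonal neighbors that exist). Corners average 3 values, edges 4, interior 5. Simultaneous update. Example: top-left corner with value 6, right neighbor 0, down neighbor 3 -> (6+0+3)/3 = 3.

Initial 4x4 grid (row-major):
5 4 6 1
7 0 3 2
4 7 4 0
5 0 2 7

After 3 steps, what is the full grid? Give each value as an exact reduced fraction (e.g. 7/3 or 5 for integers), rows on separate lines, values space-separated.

After step 1:
  16/3 15/4 7/2 3
  4 21/5 3 3/2
  23/4 3 16/5 13/4
  3 7/2 13/4 3
After step 2:
  157/36 1007/240 53/16 8/3
  1157/240 359/100 77/25 43/16
  63/16 393/100 157/50 219/80
  49/12 51/16 259/80 19/6
After step 3:
  602/135 27827/7200 2651/800 26/9
  30077/7200 1177/300 1581/500 6703/2400
  10063/2400 3557/1000 129/40 7039/2400
  269/72 8663/2400 7639/2400 1097/360

Answer: 602/135 27827/7200 2651/800 26/9
30077/7200 1177/300 1581/500 6703/2400
10063/2400 3557/1000 129/40 7039/2400
269/72 8663/2400 7639/2400 1097/360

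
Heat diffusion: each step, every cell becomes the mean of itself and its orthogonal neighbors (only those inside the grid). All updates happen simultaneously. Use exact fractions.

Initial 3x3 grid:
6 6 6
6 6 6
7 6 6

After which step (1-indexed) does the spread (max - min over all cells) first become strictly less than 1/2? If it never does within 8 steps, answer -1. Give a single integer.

Step 1: max=19/3, min=6, spread=1/3
  -> spread < 1/2 first at step 1
Step 2: max=113/18, min=6, spread=5/18
Step 3: max=1337/216, min=6, spread=41/216
Step 4: max=79891/12960, min=2171/360, spread=347/2592
Step 5: max=4772537/777600, min=21757/3600, spread=2921/31104
Step 6: max=285764539/46656000, min=2617483/432000, spread=24611/373248
Step 7: max=17114882033/2799360000, min=58976741/9720000, spread=207329/4478976
Step 8: max=1025799552451/167961600000, min=3149201599/518400000, spread=1746635/53747712

Answer: 1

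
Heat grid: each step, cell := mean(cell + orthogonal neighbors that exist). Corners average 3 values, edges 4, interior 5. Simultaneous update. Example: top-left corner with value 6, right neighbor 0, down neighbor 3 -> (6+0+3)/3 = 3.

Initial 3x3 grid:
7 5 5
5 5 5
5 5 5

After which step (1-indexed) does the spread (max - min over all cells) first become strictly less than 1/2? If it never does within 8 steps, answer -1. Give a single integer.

Step 1: max=17/3, min=5, spread=2/3
Step 2: max=50/9, min=5, spread=5/9
Step 3: max=581/108, min=5, spread=41/108
  -> spread < 1/2 first at step 3
Step 4: max=34531/6480, min=911/180, spread=347/1296
Step 5: max=2050937/388800, min=9157/1800, spread=2921/15552
Step 6: max=122468539/23328000, min=1105483/216000, spread=24611/186624
Step 7: max=7317122033/1399680000, min=24956741/4860000, spread=207329/2239488
Step 8: max=437933952451/83980800000, min=1334801599/259200000, spread=1746635/26873856

Answer: 3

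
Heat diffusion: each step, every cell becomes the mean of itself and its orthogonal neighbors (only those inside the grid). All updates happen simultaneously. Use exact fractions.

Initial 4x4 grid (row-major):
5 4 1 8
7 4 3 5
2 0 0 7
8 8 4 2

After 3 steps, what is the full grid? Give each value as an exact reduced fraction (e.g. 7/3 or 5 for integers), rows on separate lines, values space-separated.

Answer: 9341/2160 176/45 184/45 9091/2160
1199/288 23243/6000 21613/6000 6041/1440
10549/2400 7537/2000 22181/6000 27077/7200
3311/720 2551/600 6773/1800 8483/2160

Derivation:
After step 1:
  16/3 7/2 4 14/3
  9/2 18/5 13/5 23/4
  17/4 14/5 14/5 7/2
  6 5 7/2 13/3
After step 2:
  40/9 493/120 443/120 173/36
  1061/240 17/5 15/4 991/240
  351/80 369/100 76/25 983/240
  61/12 173/40 469/120 34/9
After step 3:
  9341/2160 176/45 184/45 9091/2160
  1199/288 23243/6000 21613/6000 6041/1440
  10549/2400 7537/2000 22181/6000 27077/7200
  3311/720 2551/600 6773/1800 8483/2160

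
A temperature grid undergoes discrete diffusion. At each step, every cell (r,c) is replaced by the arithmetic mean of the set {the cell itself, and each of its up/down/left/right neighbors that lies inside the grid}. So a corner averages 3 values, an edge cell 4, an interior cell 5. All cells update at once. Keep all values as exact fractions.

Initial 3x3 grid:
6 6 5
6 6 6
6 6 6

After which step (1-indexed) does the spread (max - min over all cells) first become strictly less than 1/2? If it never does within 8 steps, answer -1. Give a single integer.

Step 1: max=6, min=17/3, spread=1/3
  -> spread < 1/2 first at step 1
Step 2: max=6, min=103/18, spread=5/18
Step 3: max=6, min=1255/216, spread=41/216
Step 4: max=2149/360, min=75629/12960, spread=347/2592
Step 5: max=21443/3600, min=4558663/777600, spread=2921/31104
Step 6: max=2566517/432000, min=274107461/46656000, spread=24611/373248
Step 7: max=57663259/9720000, min=16477437967/2799360000, spread=207329/4478976
Step 8: max=3071598401/518400000, min=989739647549/167961600000, spread=1746635/53747712

Answer: 1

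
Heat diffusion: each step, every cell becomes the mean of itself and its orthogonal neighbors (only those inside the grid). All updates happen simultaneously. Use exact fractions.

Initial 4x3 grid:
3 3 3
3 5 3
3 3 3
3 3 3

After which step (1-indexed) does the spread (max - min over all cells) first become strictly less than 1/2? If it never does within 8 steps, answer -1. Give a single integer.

Step 1: max=7/2, min=3, spread=1/2
Step 2: max=173/50, min=3, spread=23/50
  -> spread < 1/2 first at step 2
Step 3: max=8011/2400, min=613/200, spread=131/480
Step 4: max=71351/21600, min=11191/3600, spread=841/4320
Step 5: max=28462051/8640000, min=2253373/720000, spread=56863/345600
Step 6: max=254814341/77760000, min=20429543/6480000, spread=386393/3110400
Step 7: max=101705723131/31104000000, min=8196358813/2592000000, spread=26795339/248832000
Step 8: max=6082535714129/1866240000000, min=493646149667/155520000000, spread=254051069/2985984000

Answer: 2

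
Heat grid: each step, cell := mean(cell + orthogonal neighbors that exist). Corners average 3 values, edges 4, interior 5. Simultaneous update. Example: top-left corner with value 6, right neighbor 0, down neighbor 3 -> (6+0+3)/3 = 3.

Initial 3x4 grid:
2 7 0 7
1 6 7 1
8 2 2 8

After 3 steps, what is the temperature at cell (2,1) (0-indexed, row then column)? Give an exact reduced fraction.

Answer: 29893/7200

Derivation:
Step 1: cell (2,1) = 9/2
Step 2: cell (2,1) = 1051/240
Step 3: cell (2,1) = 29893/7200
Full grid after step 3:
  8621/2160 14209/3600 7747/1800 8707/2160
  19127/4800 4269/1000 6101/1500 64111/14400
  4493/1080 29893/7200 32113/7200 2263/540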